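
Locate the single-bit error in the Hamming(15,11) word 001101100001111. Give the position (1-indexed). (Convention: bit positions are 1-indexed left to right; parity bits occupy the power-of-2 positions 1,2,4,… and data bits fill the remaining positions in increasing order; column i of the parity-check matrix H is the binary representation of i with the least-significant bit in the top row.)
Syndrome s = H · r^T (mod 2), r = 001101100001111:
  s[0] = (101010101010101)·(001101100001111) mod 2 = 0+0+1+0+0+0+1+0+0+0+0+0+1+0+1 mod 2 = 0
  s[1] = (011001100110011)·(001101100001111) mod 2 = 0+0+1+0+0+1+1+0+0+0+0+0+0+1+1 mod 2 = 1
  s[2] = (000111100001111)·(001101100001111) mod 2 = 0+0+0+1+0+1+1+0+0+0+0+1+1+1+1 mod 2 = 1
  s[3] = (000000011111111)·(001101100001111) mod 2 = 0+0+0+0+0+0+0+0+0+0+0+1+1+1+1 mod 2 = 0
Syndrome = 0110
Column i of H is the binary representation of i, so the syndrome is the binary index of the flipped bit.
Read s = 0110 with s[0] as LSB: 0·2^0 + 1·2^1 + 1·2^2 + 0·2^3 = 6.
Error is at bit position 6.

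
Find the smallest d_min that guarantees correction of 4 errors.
Correcting t errors requires d_min ≥ 2t + 1 = 2·4 + 1 = 9.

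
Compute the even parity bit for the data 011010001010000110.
Sum of data bits: 0+1+1+0+1+0+0+0+1+0+1+0+0+0+0+1+1+0 = 7.
7 mod 2 = 1, so parity bit = 1.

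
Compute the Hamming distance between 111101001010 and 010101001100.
XOR = 101000000110, count of 1s = 4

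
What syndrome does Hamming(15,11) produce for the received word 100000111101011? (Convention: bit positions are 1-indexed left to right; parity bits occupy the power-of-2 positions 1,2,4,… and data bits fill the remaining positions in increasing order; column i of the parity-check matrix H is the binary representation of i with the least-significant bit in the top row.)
Syndrome s = H · r^T (mod 2), r = 100000111101011:
  s[0] = (101010101010101)·(100000111101011) mod 2 = 1+0+0+0+0+0+1+0+1+0+0+0+0+0+1 mod 2 = 0
  s[1] = (011001100110011)·(100000111101011) mod 2 = 0+0+0+0+0+0+1+0+0+1+0+0+0+1+1 mod 2 = 0
  s[2] = (000111100001111)·(100000111101011) mod 2 = 0+0+0+0+0+0+1+0+0+0+0+1+0+1+1 mod 2 = 0
  s[3] = (000000011111111)·(100000111101011) mod 2 = 0+0+0+0+0+0+0+1+1+1+0+1+0+1+1 mod 2 = 0
Syndrome = 0000
s = 0: no error detected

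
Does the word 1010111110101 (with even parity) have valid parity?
Sum of all bits: 1+0+1+0+1+1+1+1+1+0+1+0+1 = 9; 9 mod 2 = 1. Result is 1 → parity error detected.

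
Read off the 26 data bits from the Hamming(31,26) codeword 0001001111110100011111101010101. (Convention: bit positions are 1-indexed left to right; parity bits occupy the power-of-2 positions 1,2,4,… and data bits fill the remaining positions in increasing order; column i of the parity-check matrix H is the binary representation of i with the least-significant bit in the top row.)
Parity bits occupy power-of-2 positions; data bits are at positions {3,5,6,7,9,10,11,12,13,14,15,17,18,19,20,21,22,23,24,25,26,27,28,29,30,31} (1-indexed).
Extract: c[3]=0 c[5]=0 c[6]=0 c[7]=1 c[9]=1 c[10]=1 c[11]=1 c[12]=1 c[13]=0 c[14]=1 c[15]=0 c[17]=0 c[18]=1 c[19]=1 c[20]=1 c[21]=1 c[22]=1 c[23]=1 c[24]=0 c[25]=1 c[26]=0 c[27]=1 c[28]=0 c[29]=1 c[30]=0 c[31]=1
Data = 00011111010011111101010101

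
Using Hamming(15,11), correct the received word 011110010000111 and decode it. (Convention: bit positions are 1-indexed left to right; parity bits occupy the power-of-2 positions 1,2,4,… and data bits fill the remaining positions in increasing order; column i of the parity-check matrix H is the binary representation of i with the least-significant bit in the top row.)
Syndrome s = H · r^T (mod 2), r = 011110010000111:
  s[0] = (101010101010101)·(011110010000111) mod 2 = 0+0+1+0+1+0+0+0+0+0+0+0+1+0+1 mod 2 = 0
  s[1] = (011001100110011)·(011110010000111) mod 2 = 0+1+1+0+0+0+0+0+0+0+0+0+0+1+1 mod 2 = 0
  s[2] = (000111100001111)·(011110010000111) mod 2 = 0+0+0+1+1+0+0+0+0+0+0+0+1+1+1 mod 2 = 1
  s[3] = (000000011111111)·(011110010000111) mod 2 = 0+0+0+0+0+0+0+1+0+0+0+0+1+1+1 mod 2 = 0
Syndrome = 0010
Column 4 of H equals this syndrome → error at bit 4 (1-indexed).
Flip bit 4: 011110010000111 → 011010010000111
Extract data bits at positions {3,5,6,7,9,10,11,12,13,14,15}: 11000000111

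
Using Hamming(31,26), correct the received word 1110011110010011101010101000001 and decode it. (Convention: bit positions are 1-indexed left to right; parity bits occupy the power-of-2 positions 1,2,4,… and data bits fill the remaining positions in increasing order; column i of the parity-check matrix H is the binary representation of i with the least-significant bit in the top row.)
Syndrome s = H · r^T (mod 2), r = 1110011110010011101010101000001:
  s[0] = (1010101010101010101010101010101)·(1110011110010011101010101000001) mod 2 = 1+0+1+0+0+0+1+0+1+0+0+0+0+0+1+0+1+0+1+0+1+0+1+0+1+0+0+0+0+0+1 mod 2 = 1
  s[1] = (0110011001100110011001100110011)·(1110011110010011101010101000001) mod 2 = 0+1+1+0+0+1+1+0+0+0+0+0+0+0+1+0+0+0+1+0+0+0+1+0+0+0+0+0+0+0+1 mod 2 = 0
  s[2] = (0001111000011110000111100001111)·(1110011110010011101010101000001) mod 2 = 0+0+0+0+0+1+1+0+0+0+0+1+0+0+1+0+0+0+0+0+1+0+1+0+0+0+0+0+0+0+1 mod 2 = 1
  s[3] = (0000000111111110000000011111111)·(1110011110010011101010101000001) mod 2 = 0+0+0+0+0+0+0+1+1+0+0+1+0+0+1+0+0+0+0+0+0+0+0+0+1+0+0+0+0+0+1 mod 2 = 0
  s[4] = (0000000000000001111111111111111)·(1110011110010011101010101000001) mod 2 = 0+0+0+0+0+0+0+0+0+0+0+0+0+0+0+1+1+0+1+0+1+0+1+0+1+0+0+0+0+0+1 mod 2 = 1
Syndrome = 10101
Column 21 of H equals this syndrome → error at bit 21 (1-indexed).
Flip bit 21: 1110011110010011101010101000001 → 1110011110010011101000101000001
Extract data bits at positions {3,5,6,7,9,10,11,12,13,14,15,17,18,19,20,21,22,23,24,25,26,27,28,29,30,31}: 10111001001101000101000001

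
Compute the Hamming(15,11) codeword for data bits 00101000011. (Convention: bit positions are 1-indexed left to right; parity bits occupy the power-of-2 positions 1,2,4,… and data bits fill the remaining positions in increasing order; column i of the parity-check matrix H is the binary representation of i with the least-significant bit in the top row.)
Codeword c = d · G (mod 2), d = 00101000011:
  c[0] = d·G[:,0] = (00101000011)·(11011010101) mod 2 = 0+0+0+0+1+0+0+0+0+0+1 mod 2 = 0
  c[1] = d·G[:,1] = (00101000011)·(10110110011) mod 2 = 0+0+1+0+0+0+0+0+0+1+1 mod 2 = 1
  c[2] = d·G[:,2] = (00101000011)·(10000000000) mod 2 = 0+0+0+0+0+0+0+0+0+0+0 mod 2 = 0
  c[3] = d·G[:,3] = (00101000011)·(01110001111) mod 2 = 0+0+1+0+0+0+0+0+0+1+1 mod 2 = 1
  c[4] = d·G[:,4] = (00101000011)·(01000000000) mod 2 = 0+0+0+0+0+0+0+0+0+0+0 mod 2 = 0
  c[5] = d·G[:,5] = (00101000011)·(00100000000) mod 2 = 0+0+1+0+0+0+0+0+0+0+0 mod 2 = 1
  c[6] = d·G[:,6] = (00101000011)·(00010000000) mod 2 = 0+0+0+0+0+0+0+0+0+0+0 mod 2 = 0
  c[7] = d·G[:,7] = (00101000011)·(00001111111) mod 2 = 0+0+0+0+1+0+0+0+0+1+1 mod 2 = 1
  c[8] = d·G[:,8] = (00101000011)·(00001000000) mod 2 = 0+0+0+0+1+0+0+0+0+0+0 mod 2 = 1
  c[9] = d·G[:,9] = (00101000011)·(00000100000) mod 2 = 0+0+0+0+0+0+0+0+0+0+0 mod 2 = 0
  c[10] = d·G[:,10] = (00101000011)·(00000010000) mod 2 = 0+0+0+0+0+0+0+0+0+0+0 mod 2 = 0
  c[11] = d·G[:,11] = (00101000011)·(00000001000) mod 2 = 0+0+0+0+0+0+0+0+0+0+0 mod 2 = 0
  c[12] = d·G[:,12] = (00101000011)·(00000000100) mod 2 = 0+0+0+0+0+0+0+0+0+0+0 mod 2 = 0
  c[13] = d·G[:,13] = (00101000011)·(00000000010) mod 2 = 0+0+0+0+0+0+0+0+0+1+0 mod 2 = 1
  c[14] = d·G[:,14] = (00101000011)·(00000000001) mod 2 = 0+0+0+0+0+0+0+0+0+0+1 mod 2 = 1
Codeword = 010101011000011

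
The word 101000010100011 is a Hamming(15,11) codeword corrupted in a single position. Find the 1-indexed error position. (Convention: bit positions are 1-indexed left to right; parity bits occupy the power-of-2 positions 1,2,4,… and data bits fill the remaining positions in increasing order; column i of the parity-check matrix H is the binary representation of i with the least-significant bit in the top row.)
Syndrome s = H · r^T (mod 2), r = 101000010100011:
  s[0] = (101010101010101)·(101000010100011) mod 2 = 1+0+1+0+0+0+0+0+0+0+0+0+0+0+1 mod 2 = 1
  s[1] = (011001100110011)·(101000010100011) mod 2 = 0+0+1+0+0+0+0+0+0+1+0+0+0+1+1 mod 2 = 0
  s[2] = (000111100001111)·(101000010100011) mod 2 = 0+0+0+0+0+0+0+0+0+0+0+0+0+1+1 mod 2 = 0
  s[3] = (000000011111111)·(101000010100011) mod 2 = 0+0+0+0+0+0+0+1+0+1+0+0+0+1+1 mod 2 = 0
Syndrome = 1000
Column i of H is the binary representation of i, so the syndrome is the binary index of the flipped bit.
Read s = 1000 with s[0] as LSB: 1·2^0 + 0·2^1 + 0·2^2 + 0·2^3 = 1.
Error is at bit position 1.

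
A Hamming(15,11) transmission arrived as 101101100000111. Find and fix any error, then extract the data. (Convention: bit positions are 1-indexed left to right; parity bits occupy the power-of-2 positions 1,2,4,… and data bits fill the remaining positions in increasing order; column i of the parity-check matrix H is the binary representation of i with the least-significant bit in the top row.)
Syndrome s = H · r^T (mod 2), r = 101101100000111:
  s[0] = (101010101010101)·(101101100000111) mod 2 = 1+0+1+0+0+0+1+0+0+0+0+0+1+0+1 mod 2 = 1
  s[1] = (011001100110011)·(101101100000111) mod 2 = 0+0+1+0+0+1+1+0+0+0+0+0+0+1+1 mod 2 = 1
  s[2] = (000111100001111)·(101101100000111) mod 2 = 0+0+0+1+0+1+1+0+0+0+0+0+1+1+1 mod 2 = 0
  s[3] = (000000011111111)·(101101100000111) mod 2 = 0+0+0+0+0+0+0+0+0+0+0+0+1+1+1 mod 2 = 1
Syndrome = 1101
Column 11 of H equals this syndrome → error at bit 11 (1-indexed).
Flip bit 11: 101101100000111 → 101101100010111
Extract data bits at positions {3,5,6,7,9,10,11,12,13,14,15}: 10110010111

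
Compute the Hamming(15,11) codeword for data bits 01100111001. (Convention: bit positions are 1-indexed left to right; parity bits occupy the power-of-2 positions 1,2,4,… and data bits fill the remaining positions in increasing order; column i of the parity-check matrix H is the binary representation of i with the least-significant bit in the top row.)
Codeword c = d · G (mod 2), d = 01100111001:
  c[0] = d·G[:,0] = (01100111001)·(11011010101) mod 2 = 0+1+0+0+0+0+1+0+0+0+1 mod 2 = 1
  c[1] = d·G[:,1] = (01100111001)·(10110110011) mod 2 = 0+0+1+0+0+1+1+0+0+0+1 mod 2 = 0
  c[2] = d·G[:,2] = (01100111001)·(10000000000) mod 2 = 0+0+0+0+0+0+0+0+0+0+0 mod 2 = 0
  c[3] = d·G[:,3] = (01100111001)·(01110001111) mod 2 = 0+1+1+0+0+0+0+1+0+0+1 mod 2 = 0
  c[4] = d·G[:,4] = (01100111001)·(01000000000) mod 2 = 0+1+0+0+0+0+0+0+0+0+0 mod 2 = 1
  c[5] = d·G[:,5] = (01100111001)·(00100000000) mod 2 = 0+0+1+0+0+0+0+0+0+0+0 mod 2 = 1
  c[6] = d·G[:,6] = (01100111001)·(00010000000) mod 2 = 0+0+0+0+0+0+0+0+0+0+0 mod 2 = 0
  c[7] = d·G[:,7] = (01100111001)·(00001111111) mod 2 = 0+0+0+0+0+1+1+1+0+0+1 mod 2 = 0
  c[8] = d·G[:,8] = (01100111001)·(00001000000) mod 2 = 0+0+0+0+0+0+0+0+0+0+0 mod 2 = 0
  c[9] = d·G[:,9] = (01100111001)·(00000100000) mod 2 = 0+0+0+0+0+1+0+0+0+0+0 mod 2 = 1
  c[10] = d·G[:,10] = (01100111001)·(00000010000) mod 2 = 0+0+0+0+0+0+1+0+0+0+0 mod 2 = 1
  c[11] = d·G[:,11] = (01100111001)·(00000001000) mod 2 = 0+0+0+0+0+0+0+1+0+0+0 mod 2 = 1
  c[12] = d·G[:,12] = (01100111001)·(00000000100) mod 2 = 0+0+0+0+0+0+0+0+0+0+0 mod 2 = 0
  c[13] = d·G[:,13] = (01100111001)·(00000000010) mod 2 = 0+0+0+0+0+0+0+0+0+0+0 mod 2 = 0
  c[14] = d·G[:,14] = (01100111001)·(00000000001) mod 2 = 0+0+0+0+0+0+0+0+0+0+1 mod 2 = 1
Codeword = 100011000111001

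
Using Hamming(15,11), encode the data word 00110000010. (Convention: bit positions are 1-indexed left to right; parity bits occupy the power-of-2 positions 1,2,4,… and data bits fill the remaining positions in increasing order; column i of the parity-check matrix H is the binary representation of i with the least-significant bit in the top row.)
Codeword c = d · G (mod 2), d = 00110000010:
  c[0] = d·G[:,0] = (00110000010)·(11011010101) mod 2 = 0+0+0+1+0+0+0+0+0+0+0 mod 2 = 1
  c[1] = d·G[:,1] = (00110000010)·(10110110011) mod 2 = 0+0+1+1+0+0+0+0+0+1+0 mod 2 = 1
  c[2] = d·G[:,2] = (00110000010)·(10000000000) mod 2 = 0+0+0+0+0+0+0+0+0+0+0 mod 2 = 0
  c[3] = d·G[:,3] = (00110000010)·(01110001111) mod 2 = 0+0+1+1+0+0+0+0+0+1+0 mod 2 = 1
  c[4] = d·G[:,4] = (00110000010)·(01000000000) mod 2 = 0+0+0+0+0+0+0+0+0+0+0 mod 2 = 0
  c[5] = d·G[:,5] = (00110000010)·(00100000000) mod 2 = 0+0+1+0+0+0+0+0+0+0+0 mod 2 = 1
  c[6] = d·G[:,6] = (00110000010)·(00010000000) mod 2 = 0+0+0+1+0+0+0+0+0+0+0 mod 2 = 1
  c[7] = d·G[:,7] = (00110000010)·(00001111111) mod 2 = 0+0+0+0+0+0+0+0+0+1+0 mod 2 = 1
  c[8] = d·G[:,8] = (00110000010)·(00001000000) mod 2 = 0+0+0+0+0+0+0+0+0+0+0 mod 2 = 0
  c[9] = d·G[:,9] = (00110000010)·(00000100000) mod 2 = 0+0+0+0+0+0+0+0+0+0+0 mod 2 = 0
  c[10] = d·G[:,10] = (00110000010)·(00000010000) mod 2 = 0+0+0+0+0+0+0+0+0+0+0 mod 2 = 0
  c[11] = d·G[:,11] = (00110000010)·(00000001000) mod 2 = 0+0+0+0+0+0+0+0+0+0+0 mod 2 = 0
  c[12] = d·G[:,12] = (00110000010)·(00000000100) mod 2 = 0+0+0+0+0+0+0+0+0+0+0 mod 2 = 0
  c[13] = d·G[:,13] = (00110000010)·(00000000010) mod 2 = 0+0+0+0+0+0+0+0+0+1+0 mod 2 = 1
  c[14] = d·G[:,14] = (00110000010)·(00000000001) mod 2 = 0+0+0+0+0+0+0+0+0+0+0 mod 2 = 0
Codeword = 110101110000010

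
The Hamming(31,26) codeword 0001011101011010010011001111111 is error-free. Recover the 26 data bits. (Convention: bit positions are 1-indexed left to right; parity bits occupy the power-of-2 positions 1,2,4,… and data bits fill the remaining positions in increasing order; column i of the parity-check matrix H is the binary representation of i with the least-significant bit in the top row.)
Parity bits occupy power-of-2 positions; data bits are at positions {3,5,6,7,9,10,11,12,13,14,15,17,18,19,20,21,22,23,24,25,26,27,28,29,30,31} (1-indexed).
Extract: c[3]=0 c[5]=0 c[6]=1 c[7]=1 c[9]=0 c[10]=1 c[11]=0 c[12]=1 c[13]=1 c[14]=0 c[15]=1 c[17]=0 c[18]=1 c[19]=0 c[20]=0 c[21]=1 c[22]=1 c[23]=0 c[24]=0 c[25]=1 c[26]=1 c[27]=1 c[28]=1 c[29]=1 c[30]=1 c[31]=1
Data = 00110101101010011001111111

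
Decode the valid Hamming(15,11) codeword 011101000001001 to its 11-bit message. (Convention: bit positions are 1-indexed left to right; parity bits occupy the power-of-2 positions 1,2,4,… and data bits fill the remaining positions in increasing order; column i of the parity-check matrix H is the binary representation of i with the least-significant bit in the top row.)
Parity bits occupy power-of-2 positions; data bits are at positions {3,5,6,7,9,10,11,12,13,14,15} (1-indexed).
Extract: c[3]=1 c[5]=0 c[6]=1 c[7]=0 c[9]=0 c[10]=0 c[11]=0 c[12]=1 c[13]=0 c[14]=0 c[15]=1
Data = 10100001001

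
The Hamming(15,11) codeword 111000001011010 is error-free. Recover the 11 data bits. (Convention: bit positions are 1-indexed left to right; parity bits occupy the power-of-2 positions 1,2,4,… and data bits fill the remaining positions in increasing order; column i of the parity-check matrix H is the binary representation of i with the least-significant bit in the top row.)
Parity bits occupy power-of-2 positions; data bits are at positions {3,5,6,7,9,10,11,12,13,14,15} (1-indexed).
Extract: c[3]=1 c[5]=0 c[6]=0 c[7]=0 c[9]=1 c[10]=0 c[11]=1 c[12]=1 c[13]=0 c[14]=1 c[15]=0
Data = 10001011010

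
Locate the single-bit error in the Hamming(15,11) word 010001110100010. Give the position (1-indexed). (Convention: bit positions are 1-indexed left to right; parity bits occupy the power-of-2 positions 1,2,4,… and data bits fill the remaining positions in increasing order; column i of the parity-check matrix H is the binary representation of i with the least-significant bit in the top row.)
Syndrome s = H · r^T (mod 2), r = 010001110100010:
  s[0] = (101010101010101)·(010001110100010) mod 2 = 0+0+0+0+0+0+1+0+0+0+0+0+0+0+0 mod 2 = 1
  s[1] = (011001100110011)·(010001110100010) mod 2 = 0+1+0+0+0+1+1+0+0+1+0+0+0+1+0 mod 2 = 1
  s[2] = (000111100001111)·(010001110100010) mod 2 = 0+0+0+0+0+1+1+0+0+0+0+0+0+1+0 mod 2 = 1
  s[3] = (000000011111111)·(010001110100010) mod 2 = 0+0+0+0+0+0+0+1+0+1+0+0+0+1+0 mod 2 = 1
Syndrome = 1111
Column i of H is the binary representation of i, so the syndrome is the binary index of the flipped bit.
Read s = 1111 with s[0] as LSB: 1·2^0 + 1·2^1 + 1·2^2 + 1·2^3 = 15.
Error is at bit position 15.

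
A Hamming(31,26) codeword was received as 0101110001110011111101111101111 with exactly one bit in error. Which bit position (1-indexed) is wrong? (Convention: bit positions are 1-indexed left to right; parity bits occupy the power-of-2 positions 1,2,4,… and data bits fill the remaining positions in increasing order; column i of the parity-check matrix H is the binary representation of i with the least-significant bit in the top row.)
Syndrome s = H · r^T (mod 2), r = 0101110001110011111101111101111:
  s[0] = (1010101010101010101010101010101)·(0101110001110011111101111101111) mod 2 = 0+0+0+0+1+0+0+0+0+0+1+0+0+0+1+0+1+0+1+0+0+0+1+0+1+0+0+0+1+0+1 mod 2 = 1
  s[1] = (0110011001100110011001100110011)·(0101110001110011111101111101111) mod 2 = 0+1+0+0+0+1+0+0+0+1+1+0+0+0+1+0+0+1+1+0+0+1+1+0+0+1+0+0+0+1+1 mod 2 = 0
  s[2] = (0001111000011110000111100001111)·(0101110001110011111101111101111) mod 2 = 0+0+0+1+1+1+0+0+0+0+0+1+0+0+1+0+0+0+0+1+0+1+1+0+0+0+0+1+1+1+1 mod 2 = 0
  s[3] = (0000000111111110000000011111111)·(0101110001110011111101111101111) mod 2 = 0+0+0+0+0+0+0+0+0+1+1+1+0+0+1+0+0+0+0+0+0+0+0+1+1+1+0+1+1+1+1 mod 2 = 1
  s[4] = (0000000000000001111111111111111)·(0101110001110011111101111101111) mod 2 = 0+0+0+0+0+0+0+0+0+0+0+0+0+0+0+1+1+1+1+1+0+1+1+1+1+1+0+1+1+1+1 mod 2 = 0
Syndrome = 10010
Column i of H is the binary representation of i, so the syndrome is the binary index of the flipped bit.
Read s = 10010 with s[0] as LSB: 1·2^0 + 0·2^1 + 0·2^2 + 1·2^3 + 0·2^4 = 9.
Error is at bit position 9.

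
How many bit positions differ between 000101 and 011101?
XOR = 011000, count of 1s = 2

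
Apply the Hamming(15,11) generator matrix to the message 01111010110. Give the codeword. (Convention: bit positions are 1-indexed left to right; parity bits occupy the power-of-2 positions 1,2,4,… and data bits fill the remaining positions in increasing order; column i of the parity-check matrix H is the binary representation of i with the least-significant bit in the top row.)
Codeword c = d · G (mod 2), d = 01111010110:
  c[0] = d·G[:,0] = (01111010110)·(11011010101) mod 2 = 0+1+0+1+1+0+1+0+1+0+0 mod 2 = 1
  c[1] = d·G[:,1] = (01111010110)·(10110110011) mod 2 = 0+0+1+1+0+0+1+0+0+1+0 mod 2 = 0
  c[2] = d·G[:,2] = (01111010110)·(10000000000) mod 2 = 0+0+0+0+0+0+0+0+0+0+0 mod 2 = 0
  c[3] = d·G[:,3] = (01111010110)·(01110001111) mod 2 = 0+1+1+1+0+0+0+0+1+1+0 mod 2 = 1
  c[4] = d·G[:,4] = (01111010110)·(01000000000) mod 2 = 0+1+0+0+0+0+0+0+0+0+0 mod 2 = 1
  c[5] = d·G[:,5] = (01111010110)·(00100000000) mod 2 = 0+0+1+0+0+0+0+0+0+0+0 mod 2 = 1
  c[6] = d·G[:,6] = (01111010110)·(00010000000) mod 2 = 0+0+0+1+0+0+0+0+0+0+0 mod 2 = 1
  c[7] = d·G[:,7] = (01111010110)·(00001111111) mod 2 = 0+0+0+0+1+0+1+0+1+1+0 mod 2 = 0
  c[8] = d·G[:,8] = (01111010110)·(00001000000) mod 2 = 0+0+0+0+1+0+0+0+0+0+0 mod 2 = 1
  c[9] = d·G[:,9] = (01111010110)·(00000100000) mod 2 = 0+0+0+0+0+0+0+0+0+0+0 mod 2 = 0
  c[10] = d·G[:,10] = (01111010110)·(00000010000) mod 2 = 0+0+0+0+0+0+1+0+0+0+0 mod 2 = 1
  c[11] = d·G[:,11] = (01111010110)·(00000001000) mod 2 = 0+0+0+0+0+0+0+0+0+0+0 mod 2 = 0
  c[12] = d·G[:,12] = (01111010110)·(00000000100) mod 2 = 0+0+0+0+0+0+0+0+1+0+0 mod 2 = 1
  c[13] = d·G[:,13] = (01111010110)·(00000000010) mod 2 = 0+0+0+0+0+0+0+0+0+1+0 mod 2 = 1
  c[14] = d·G[:,14] = (01111010110)·(00000000001) mod 2 = 0+0+0+0+0+0+0+0+0+0+0 mod 2 = 0
Codeword = 100111101010110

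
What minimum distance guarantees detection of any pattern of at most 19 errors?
Detecting e errors requires d_min ≥ e + 1 = 19 + 1 = 20.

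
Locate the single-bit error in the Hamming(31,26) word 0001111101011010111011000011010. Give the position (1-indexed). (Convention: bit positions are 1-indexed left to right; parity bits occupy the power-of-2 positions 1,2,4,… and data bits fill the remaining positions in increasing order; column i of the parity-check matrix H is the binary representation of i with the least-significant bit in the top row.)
Syndrome s = H · r^T (mod 2), r = 0001111101011010111011000011010:
  s[0] = (1010101010101010101010101010101)·(0001111101011010111011000011010) mod 2 = 0+0+0+0+1+0+1+0+0+0+0+0+1+0+1+0+1+0+1+0+1+0+0+0+0+0+1+0+0+0+0 mod 2 = 0
  s[1] = (0110011001100110011001100110011)·(0001111101011010111011000011010) mod 2 = 0+0+0+0+0+1+1+0+0+1+0+0+0+0+1+0+0+1+1+0+0+1+0+0+0+0+1+0+0+1+0 mod 2 = 1
  s[2] = (0001111000011110000111100001111)·(0001111101011010111011000011010) mod 2 = 0+0+0+1+1+1+1+0+0+0+0+1+1+0+1+0+0+0+0+0+1+1+0+0+0+0+0+1+0+1+0 mod 2 = 1
  s[3] = (0000000111111110000000011111111)·(0001111101011010111011000011010) mod 2 = 0+0+0+0+0+0+0+1+0+1+0+1+1+0+1+0+0+0+0+0+0+0+0+0+0+0+1+1+0+1+0 mod 2 = 0
  s[4] = (0000000000000001111111111111111)·(0001111101011010111011000011010) mod 2 = 0+0+0+0+0+0+0+0+0+0+0+0+0+0+0+0+1+1+1+0+1+1+0+0+0+0+1+1+0+1+0 mod 2 = 0
Syndrome = 01100
Column i of H is the binary representation of i, so the syndrome is the binary index of the flipped bit.
Read s = 01100 with s[0] as LSB: 0·2^0 + 1·2^1 + 1·2^2 + 0·2^3 + 0·2^4 = 6.
Error is at bit position 6.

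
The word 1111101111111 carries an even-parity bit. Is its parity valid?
Sum of all bits: 1+1+1+1+1+0+1+1+1+1+1+1+1 = 12; 12 mod 2 = 0. Result is 0 → valid parity.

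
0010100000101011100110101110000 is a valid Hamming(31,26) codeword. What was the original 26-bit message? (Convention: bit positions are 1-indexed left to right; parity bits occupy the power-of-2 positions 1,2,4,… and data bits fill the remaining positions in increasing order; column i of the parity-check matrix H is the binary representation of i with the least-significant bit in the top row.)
Parity bits occupy power-of-2 positions; data bits are at positions {3,5,6,7,9,10,11,12,13,14,15,17,18,19,20,21,22,23,24,25,26,27,28,29,30,31} (1-indexed).
Extract: c[3]=1 c[5]=1 c[6]=0 c[7]=0 c[9]=0 c[10]=0 c[11]=1 c[12]=0 c[13]=1 c[14]=0 c[15]=1 c[17]=1 c[18]=0 c[19]=0 c[20]=1 c[21]=1 c[22]=0 c[23]=1 c[24]=0 c[25]=1 c[26]=1 c[27]=1 c[28]=0 c[29]=0 c[30]=0 c[31]=0
Data = 11000010101100110101110000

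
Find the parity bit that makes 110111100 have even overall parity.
Sum of data bits: 1+1+0+1+1+1+1+0+0 = 6.
6 mod 2 = 0, so parity bit = 0.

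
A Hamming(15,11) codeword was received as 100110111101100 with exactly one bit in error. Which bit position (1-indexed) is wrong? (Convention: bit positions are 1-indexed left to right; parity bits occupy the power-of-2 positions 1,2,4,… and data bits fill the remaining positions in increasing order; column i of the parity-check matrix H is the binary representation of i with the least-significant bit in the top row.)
Syndrome s = H · r^T (mod 2), r = 100110111101100:
  s[0] = (101010101010101)·(100110111101100) mod 2 = 1+0+0+0+1+0+1+0+1+0+0+0+1+0+0 mod 2 = 1
  s[1] = (011001100110011)·(100110111101100) mod 2 = 0+0+0+0+0+0+1+0+0+1+0+0+0+0+0 mod 2 = 0
  s[2] = (000111100001111)·(100110111101100) mod 2 = 0+0+0+1+1+0+1+0+0+0+0+1+1+0+0 mod 2 = 1
  s[3] = (000000011111111)·(100110111101100) mod 2 = 0+0+0+0+0+0+0+1+1+1+0+1+1+0+0 mod 2 = 1
Syndrome = 1011
Column i of H is the binary representation of i, so the syndrome is the binary index of the flipped bit.
Read s = 1011 with s[0] as LSB: 1·2^0 + 0·2^1 + 1·2^2 + 1·2^3 = 13.
Error is at bit position 13.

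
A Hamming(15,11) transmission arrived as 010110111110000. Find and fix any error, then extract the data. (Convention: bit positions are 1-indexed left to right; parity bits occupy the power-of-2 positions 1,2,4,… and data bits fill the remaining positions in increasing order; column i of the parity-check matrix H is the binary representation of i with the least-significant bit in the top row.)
Syndrome s = H · r^T (mod 2), r = 010110111110000:
  s[0] = (101010101010101)·(010110111110000) mod 2 = 0+0+0+0+1+0+1+0+1+0+1+0+0+0+0 mod 2 = 0
  s[1] = (011001100110011)·(010110111110000) mod 2 = 0+1+0+0+0+0+1+0+0+1+1+0+0+0+0 mod 2 = 0
  s[2] = (000111100001111)·(010110111110000) mod 2 = 0+0+0+1+1+0+1+0+0+0+0+0+0+0+0 mod 2 = 1
  s[3] = (000000011111111)·(010110111110000) mod 2 = 0+0+0+0+0+0+0+1+1+1+1+0+0+0+0 mod 2 = 0
Syndrome = 0010
Column 4 of H equals this syndrome → error at bit 4 (1-indexed).
Flip bit 4: 010110111110000 → 010010111110000
Extract data bits at positions {3,5,6,7,9,10,11,12,13,14,15}: 01011110000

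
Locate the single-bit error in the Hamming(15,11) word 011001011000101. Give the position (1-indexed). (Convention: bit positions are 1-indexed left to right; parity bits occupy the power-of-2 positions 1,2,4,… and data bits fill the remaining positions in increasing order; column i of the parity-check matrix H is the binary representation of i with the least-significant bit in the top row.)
Syndrome s = H · r^T (mod 2), r = 011001011000101:
  s[0] = (101010101010101)·(011001011000101) mod 2 = 0+0+1+0+0+0+0+0+1+0+0+0+1+0+1 mod 2 = 0
  s[1] = (011001100110011)·(011001011000101) mod 2 = 0+1+1+0+0+1+0+0+0+0+0+0+0+0+1 mod 2 = 0
  s[2] = (000111100001111)·(011001011000101) mod 2 = 0+0+0+0+0+1+0+0+0+0+0+0+1+0+1 mod 2 = 1
  s[3] = (000000011111111)·(011001011000101) mod 2 = 0+0+0+0+0+0+0+1+1+0+0+0+1+0+1 mod 2 = 0
Syndrome = 0010
Column i of H is the binary representation of i, so the syndrome is the binary index of the flipped bit.
Read s = 0010 with s[0] as LSB: 0·2^0 + 0·2^1 + 1·2^2 + 0·2^3 = 4.
Error is at bit position 4.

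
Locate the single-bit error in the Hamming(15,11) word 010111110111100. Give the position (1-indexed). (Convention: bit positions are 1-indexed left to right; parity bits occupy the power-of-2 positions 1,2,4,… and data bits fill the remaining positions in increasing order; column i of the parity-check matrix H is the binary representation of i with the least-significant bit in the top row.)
Syndrome s = H · r^T (mod 2), r = 010111110111100:
  s[0] = (101010101010101)·(010111110111100) mod 2 = 0+0+0+0+1+0+1+0+0+0+1+0+1+0+0 mod 2 = 0
  s[1] = (011001100110011)·(010111110111100) mod 2 = 0+1+0+0+0+1+1+0+0+1+1+0+0+0+0 mod 2 = 1
  s[2] = (000111100001111)·(010111110111100) mod 2 = 0+0+0+1+1+1+1+0+0+0+0+1+1+0+0 mod 2 = 0
  s[3] = (000000011111111)·(010111110111100) mod 2 = 0+0+0+0+0+0+0+1+0+1+1+1+1+0+0 mod 2 = 1
Syndrome = 0101
Column i of H is the binary representation of i, so the syndrome is the binary index of the flipped bit.
Read s = 0101 with s[0] as LSB: 0·2^0 + 1·2^1 + 0·2^2 + 1·2^3 = 10.
Error is at bit position 10.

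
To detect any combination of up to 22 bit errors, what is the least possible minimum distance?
Detecting e errors requires d_min ≥ e + 1 = 22 + 1 = 23.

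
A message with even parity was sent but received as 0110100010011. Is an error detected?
Sum of received bits: 0+1+1+0+1+0+0+0+1+0+0+1+1 = 6; 6 mod 2 = 0. Result is 0 → no error detected.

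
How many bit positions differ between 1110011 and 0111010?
XOR = 1001001, count of 1s = 3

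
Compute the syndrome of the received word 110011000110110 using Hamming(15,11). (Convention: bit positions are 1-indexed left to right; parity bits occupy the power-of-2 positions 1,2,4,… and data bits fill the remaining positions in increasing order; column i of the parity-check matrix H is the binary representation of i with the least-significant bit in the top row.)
Syndrome s = H · r^T (mod 2), r = 110011000110110:
  s[0] = (101010101010101)·(110011000110110) mod 2 = 1+0+0+0+1+0+0+0+0+0+1+0+1+0+0 mod 2 = 0
  s[1] = (011001100110011)·(110011000110110) mod 2 = 0+1+0+0+0+1+0+0+0+1+1+0+0+1+0 mod 2 = 1
  s[2] = (000111100001111)·(110011000110110) mod 2 = 0+0+0+0+1+1+0+0+0+0+0+0+1+1+0 mod 2 = 0
  s[3] = (000000011111111)·(110011000110110) mod 2 = 0+0+0+0+0+0+0+0+0+1+1+0+1+1+0 mod 2 = 0
Syndrome = 0100
Non-zero syndrome: error at position 2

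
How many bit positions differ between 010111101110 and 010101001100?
XOR = 000010100010, count of 1s = 3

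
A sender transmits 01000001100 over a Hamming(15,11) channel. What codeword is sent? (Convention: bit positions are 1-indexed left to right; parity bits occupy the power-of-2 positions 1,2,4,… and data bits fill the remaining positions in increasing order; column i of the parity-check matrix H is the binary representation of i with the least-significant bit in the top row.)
Codeword c = d · G (mod 2), d = 01000001100:
  c[0] = d·G[:,0] = (01000001100)·(11011010101) mod 2 = 0+1+0+0+0+0+0+0+1+0+0 mod 2 = 0
  c[1] = d·G[:,1] = (01000001100)·(10110110011) mod 2 = 0+0+0+0+0+0+0+0+0+0+0 mod 2 = 0
  c[2] = d·G[:,2] = (01000001100)·(10000000000) mod 2 = 0+0+0+0+0+0+0+0+0+0+0 mod 2 = 0
  c[3] = d·G[:,3] = (01000001100)·(01110001111) mod 2 = 0+1+0+0+0+0+0+1+1+0+0 mod 2 = 1
  c[4] = d·G[:,4] = (01000001100)·(01000000000) mod 2 = 0+1+0+0+0+0+0+0+0+0+0 mod 2 = 1
  c[5] = d·G[:,5] = (01000001100)·(00100000000) mod 2 = 0+0+0+0+0+0+0+0+0+0+0 mod 2 = 0
  c[6] = d·G[:,6] = (01000001100)·(00010000000) mod 2 = 0+0+0+0+0+0+0+0+0+0+0 mod 2 = 0
  c[7] = d·G[:,7] = (01000001100)·(00001111111) mod 2 = 0+0+0+0+0+0+0+1+1+0+0 mod 2 = 0
  c[8] = d·G[:,8] = (01000001100)·(00001000000) mod 2 = 0+0+0+0+0+0+0+0+0+0+0 mod 2 = 0
  c[9] = d·G[:,9] = (01000001100)·(00000100000) mod 2 = 0+0+0+0+0+0+0+0+0+0+0 mod 2 = 0
  c[10] = d·G[:,10] = (01000001100)·(00000010000) mod 2 = 0+0+0+0+0+0+0+0+0+0+0 mod 2 = 0
  c[11] = d·G[:,11] = (01000001100)·(00000001000) mod 2 = 0+0+0+0+0+0+0+1+0+0+0 mod 2 = 1
  c[12] = d·G[:,12] = (01000001100)·(00000000100) mod 2 = 0+0+0+0+0+0+0+0+1+0+0 mod 2 = 1
  c[13] = d·G[:,13] = (01000001100)·(00000000010) mod 2 = 0+0+0+0+0+0+0+0+0+0+0 mod 2 = 0
  c[14] = d·G[:,14] = (01000001100)·(00000000001) mod 2 = 0+0+0+0+0+0+0+0+0+0+0 mod 2 = 0
Codeword = 000110000001100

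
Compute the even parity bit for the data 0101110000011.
Sum of data bits: 0+1+0+1+1+1+0+0+0+0+0+1+1 = 6.
6 mod 2 = 0, so parity bit = 0.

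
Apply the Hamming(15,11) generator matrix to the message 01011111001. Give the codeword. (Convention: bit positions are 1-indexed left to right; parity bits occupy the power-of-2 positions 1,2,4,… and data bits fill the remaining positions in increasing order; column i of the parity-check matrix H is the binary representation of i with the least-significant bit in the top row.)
Codeword c = d · G (mod 2), d = 01011111001:
  c[0] = d·G[:,0] = (01011111001)·(11011010101) mod 2 = 0+1+0+1+1+0+1+0+0+0+1 mod 2 = 1
  c[1] = d·G[:,1] = (01011111001)·(10110110011) mod 2 = 0+0+0+1+0+1+1+0+0+0+1 mod 2 = 0
  c[2] = d·G[:,2] = (01011111001)·(10000000000) mod 2 = 0+0+0+0+0+0+0+0+0+0+0 mod 2 = 0
  c[3] = d·G[:,3] = (01011111001)·(01110001111) mod 2 = 0+1+0+1+0+0+0+1+0+0+1 mod 2 = 0
  c[4] = d·G[:,4] = (01011111001)·(01000000000) mod 2 = 0+1+0+0+0+0+0+0+0+0+0 mod 2 = 1
  c[5] = d·G[:,5] = (01011111001)·(00100000000) mod 2 = 0+0+0+0+0+0+0+0+0+0+0 mod 2 = 0
  c[6] = d·G[:,6] = (01011111001)·(00010000000) mod 2 = 0+0+0+1+0+0+0+0+0+0+0 mod 2 = 1
  c[7] = d·G[:,7] = (01011111001)·(00001111111) mod 2 = 0+0+0+0+1+1+1+1+0+0+1 mod 2 = 1
  c[8] = d·G[:,8] = (01011111001)·(00001000000) mod 2 = 0+0+0+0+1+0+0+0+0+0+0 mod 2 = 1
  c[9] = d·G[:,9] = (01011111001)·(00000100000) mod 2 = 0+0+0+0+0+1+0+0+0+0+0 mod 2 = 1
  c[10] = d·G[:,10] = (01011111001)·(00000010000) mod 2 = 0+0+0+0+0+0+1+0+0+0+0 mod 2 = 1
  c[11] = d·G[:,11] = (01011111001)·(00000001000) mod 2 = 0+0+0+0+0+0+0+1+0+0+0 mod 2 = 1
  c[12] = d·G[:,12] = (01011111001)·(00000000100) mod 2 = 0+0+0+0+0+0+0+0+0+0+0 mod 2 = 0
  c[13] = d·G[:,13] = (01011111001)·(00000000010) mod 2 = 0+0+0+0+0+0+0+0+0+0+0 mod 2 = 0
  c[14] = d·G[:,14] = (01011111001)·(00000000001) mod 2 = 0+0+0+0+0+0+0+0+0+0+1 mod 2 = 1
Codeword = 100010111111001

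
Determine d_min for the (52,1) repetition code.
d_min = 52 (the only two codewords are 0…0 and 1…1, differing in all 52 positions).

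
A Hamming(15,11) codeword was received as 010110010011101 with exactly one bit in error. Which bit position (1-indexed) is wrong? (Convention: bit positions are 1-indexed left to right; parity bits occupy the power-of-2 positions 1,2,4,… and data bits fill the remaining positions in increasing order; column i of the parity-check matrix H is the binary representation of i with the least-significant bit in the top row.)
Syndrome s = H · r^T (mod 2), r = 010110010011101:
  s[0] = (101010101010101)·(010110010011101) mod 2 = 0+0+0+0+1+0+0+0+0+0+1+0+1+0+1 mod 2 = 0
  s[1] = (011001100110011)·(010110010011101) mod 2 = 0+1+0+0+0+0+0+0+0+0+1+0+0+0+1 mod 2 = 1
  s[2] = (000111100001111)·(010110010011101) mod 2 = 0+0+0+1+1+0+0+0+0+0+0+1+1+0+1 mod 2 = 1
  s[3] = (000000011111111)·(010110010011101) mod 2 = 0+0+0+0+0+0+0+1+0+0+1+1+1+0+1 mod 2 = 1
Syndrome = 0111
Column i of H is the binary representation of i, so the syndrome is the binary index of the flipped bit.
Read s = 0111 with s[0] as LSB: 0·2^0 + 1·2^1 + 1·2^2 + 1·2^3 = 14.
Error is at bit position 14.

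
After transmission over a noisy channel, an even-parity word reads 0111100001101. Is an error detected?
Sum of received bits: 0+1+1+1+1+0+0+0+0+1+1+0+1 = 7; 7 mod 2 = 1. Result is 1 ≠ 0 → error detected.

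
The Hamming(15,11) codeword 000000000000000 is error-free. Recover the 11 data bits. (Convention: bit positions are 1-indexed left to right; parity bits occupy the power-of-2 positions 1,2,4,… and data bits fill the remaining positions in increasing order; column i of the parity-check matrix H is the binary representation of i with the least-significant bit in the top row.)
Parity bits occupy power-of-2 positions; data bits are at positions {3,5,6,7,9,10,11,12,13,14,15} (1-indexed).
Extract: c[3]=0 c[5]=0 c[6]=0 c[7]=0 c[9]=0 c[10]=0 c[11]=0 c[12]=0 c[13]=0 c[14]=0 c[15]=0
Data = 00000000000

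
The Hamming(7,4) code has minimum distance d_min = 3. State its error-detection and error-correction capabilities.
Detection only: up to d_min − 1 = 2 errors.
Correction: up to ⌊(d_min − 1)/2⌋ = ⌊2/2⌋ = 1 errors.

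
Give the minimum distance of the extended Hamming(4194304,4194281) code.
d_min = 4 (adding an overall parity bit to Hamming(4194303,4194281) raises d_min from 3 to 4).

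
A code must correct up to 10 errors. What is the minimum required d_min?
Correcting t errors requires d_min ≥ 2t + 1 = 2·10 + 1 = 21.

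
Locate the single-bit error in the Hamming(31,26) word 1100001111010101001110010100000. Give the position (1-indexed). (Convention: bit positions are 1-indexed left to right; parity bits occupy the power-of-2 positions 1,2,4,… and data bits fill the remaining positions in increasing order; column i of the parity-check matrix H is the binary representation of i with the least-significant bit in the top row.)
Syndrome s = H · r^T (mod 2), r = 1100001111010101001110010100000:
  s[0] = (1010101010101010101010101010101)·(1100001111010101001110010100000) mod 2 = 1+0+0+0+0+0+1+0+1+0+0+0+0+0+0+0+0+0+1+0+1+0+0+0+0+0+0+0+0+0+0 mod 2 = 1
  s[1] = (0110011001100110011001100110011)·(1100001111010101001110010100000) mod 2 = 0+1+0+0+0+0+1+0+0+1+0+0+0+1+0+0+0+0+1+0+0+0+0+0+0+1+0+0+0+0+0 mod 2 = 0
  s[2] = (0001111000011110000111100001111)·(1100001111010101001110010100000) mod 2 = 0+0+0+0+0+0+1+0+0+0+0+1+0+1+0+0+0+0+0+1+1+0+0+0+0+0+0+0+0+0+0 mod 2 = 1
  s[3] = (0000000111111110000000011111111)·(1100001111010101001110010100000) mod 2 = 0+0+0+0+0+0+0+1+1+1+0+1+0+1+0+0+0+0+0+0+0+0+0+1+0+1+0+0+0+0+0 mod 2 = 1
  s[4] = (0000000000000001111111111111111)·(1100001111010101001110010100000) mod 2 = 0+0+0+0+0+0+0+0+0+0+0+0+0+0+0+1+0+0+1+1+1+0+0+1+0+1+0+0+0+0+0 mod 2 = 0
Syndrome = 10110
Column i of H is the binary representation of i, so the syndrome is the binary index of the flipped bit.
Read s = 10110 with s[0] as LSB: 1·2^0 + 0·2^1 + 1·2^2 + 1·2^3 + 0·2^4 = 13.
Error is at bit position 13.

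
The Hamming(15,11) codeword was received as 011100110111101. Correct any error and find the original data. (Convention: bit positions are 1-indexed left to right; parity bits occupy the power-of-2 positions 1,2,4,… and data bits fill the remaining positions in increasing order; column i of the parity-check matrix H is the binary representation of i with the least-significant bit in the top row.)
Syndrome s = H · r^T (mod 2), r = 011100110111101:
  s[0] = (101010101010101)·(011100110111101) mod 2 = 0+0+1+0+0+0+1+0+0+0+1+0+1+0+1 mod 2 = 1
  s[1] = (011001100110011)·(011100110111101) mod 2 = 0+1+1+0+0+0+1+0+0+1+1+0+0+0+1 mod 2 = 0
  s[2] = (000111100001111)·(011100110111101) mod 2 = 0+0+0+1+0+0+1+0+0+0+0+1+1+0+1 mod 2 = 1
  s[3] = (000000011111111)·(011100110111101) mod 2 = 0+0+0+0+0+0+0+1+0+1+1+1+1+0+1 mod 2 = 0
Syndrome = 1010
Column 5 of H equals this syndrome → error at bit 5 (1-indexed).
Flip bit 5: 011100110111101 → 011110110111101
Extract data bits at positions {3,5,6,7,9,10,11,12,13,14,15}: 11010111101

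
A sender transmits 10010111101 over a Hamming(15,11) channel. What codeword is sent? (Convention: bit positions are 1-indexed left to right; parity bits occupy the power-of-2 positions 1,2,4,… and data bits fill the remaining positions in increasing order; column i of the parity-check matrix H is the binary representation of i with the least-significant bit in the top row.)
Codeword c = d · G (mod 2), d = 10010111101:
  c[0] = d·G[:,0] = (10010111101)·(11011010101) mod 2 = 1+0+0+1+0+0+1+0+1+0+1 mod 2 = 1
  c[1] = d·G[:,1] = (10010111101)·(10110110011) mod 2 = 1+0+0+1+0+1+1+0+0+0+1 mod 2 = 1
  c[2] = d·G[:,2] = (10010111101)·(10000000000) mod 2 = 1+0+0+0+0+0+0+0+0+0+0 mod 2 = 1
  c[3] = d·G[:,3] = (10010111101)·(01110001111) mod 2 = 0+0+0+1+0+0+0+1+1+0+1 mod 2 = 0
  c[4] = d·G[:,4] = (10010111101)·(01000000000) mod 2 = 0+0+0+0+0+0+0+0+0+0+0 mod 2 = 0
  c[5] = d·G[:,5] = (10010111101)·(00100000000) mod 2 = 0+0+0+0+0+0+0+0+0+0+0 mod 2 = 0
  c[6] = d·G[:,6] = (10010111101)·(00010000000) mod 2 = 0+0+0+1+0+0+0+0+0+0+0 mod 2 = 1
  c[7] = d·G[:,7] = (10010111101)·(00001111111) mod 2 = 0+0+0+0+0+1+1+1+1+0+1 mod 2 = 1
  c[8] = d·G[:,8] = (10010111101)·(00001000000) mod 2 = 0+0+0+0+0+0+0+0+0+0+0 mod 2 = 0
  c[9] = d·G[:,9] = (10010111101)·(00000100000) mod 2 = 0+0+0+0+0+1+0+0+0+0+0 mod 2 = 1
  c[10] = d·G[:,10] = (10010111101)·(00000010000) mod 2 = 0+0+0+0+0+0+1+0+0+0+0 mod 2 = 1
  c[11] = d·G[:,11] = (10010111101)·(00000001000) mod 2 = 0+0+0+0+0+0+0+1+0+0+0 mod 2 = 1
  c[12] = d·G[:,12] = (10010111101)·(00000000100) mod 2 = 0+0+0+0+0+0+0+0+1+0+0 mod 2 = 1
  c[13] = d·G[:,13] = (10010111101)·(00000000010) mod 2 = 0+0+0+0+0+0+0+0+0+0+0 mod 2 = 0
  c[14] = d·G[:,14] = (10010111101)·(00000000001) mod 2 = 0+0+0+0+0+0+0+0+0+0+1 mod 2 = 1
Codeword = 111000110111101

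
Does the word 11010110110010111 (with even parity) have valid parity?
Sum of all bits: 1+1+0+1+0+1+1+0+1+1+0+0+1+0+1+1+1 = 11; 11 mod 2 = 1. Result is 1 → parity error detected.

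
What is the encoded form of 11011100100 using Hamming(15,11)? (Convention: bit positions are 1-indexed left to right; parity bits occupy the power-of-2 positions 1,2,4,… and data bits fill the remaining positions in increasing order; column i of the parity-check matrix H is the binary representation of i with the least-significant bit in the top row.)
Codeword c = d · G (mod 2), d = 11011100100:
  c[0] = d·G[:,0] = (11011100100)·(11011010101) mod 2 = 1+1+0+1+1+0+0+0+1+0+0 mod 2 = 1
  c[1] = d·G[:,1] = (11011100100)·(10110110011) mod 2 = 1+0+0+1+0+1+0+0+0+0+0 mod 2 = 1
  c[2] = d·G[:,2] = (11011100100)·(10000000000) mod 2 = 1+0+0+0+0+0+0+0+0+0+0 mod 2 = 1
  c[3] = d·G[:,3] = (11011100100)·(01110001111) mod 2 = 0+1+0+1+0+0+0+0+1+0+0 mod 2 = 1
  c[4] = d·G[:,4] = (11011100100)·(01000000000) mod 2 = 0+1+0+0+0+0+0+0+0+0+0 mod 2 = 1
  c[5] = d·G[:,5] = (11011100100)·(00100000000) mod 2 = 0+0+0+0+0+0+0+0+0+0+0 mod 2 = 0
  c[6] = d·G[:,6] = (11011100100)·(00010000000) mod 2 = 0+0+0+1+0+0+0+0+0+0+0 mod 2 = 1
  c[7] = d·G[:,7] = (11011100100)·(00001111111) mod 2 = 0+0+0+0+1+1+0+0+1+0+0 mod 2 = 1
  c[8] = d·G[:,8] = (11011100100)·(00001000000) mod 2 = 0+0+0+0+1+0+0+0+0+0+0 mod 2 = 1
  c[9] = d·G[:,9] = (11011100100)·(00000100000) mod 2 = 0+0+0+0+0+1+0+0+0+0+0 mod 2 = 1
  c[10] = d·G[:,10] = (11011100100)·(00000010000) mod 2 = 0+0+0+0+0+0+0+0+0+0+0 mod 2 = 0
  c[11] = d·G[:,11] = (11011100100)·(00000001000) mod 2 = 0+0+0+0+0+0+0+0+0+0+0 mod 2 = 0
  c[12] = d·G[:,12] = (11011100100)·(00000000100) mod 2 = 0+0+0+0+0+0+0+0+1+0+0 mod 2 = 1
  c[13] = d·G[:,13] = (11011100100)·(00000000010) mod 2 = 0+0+0+0+0+0+0+0+0+0+0 mod 2 = 0
  c[14] = d·G[:,14] = (11011100100)·(00000000001) mod 2 = 0+0+0+0+0+0+0+0+0+0+0 mod 2 = 0
Codeword = 111110111100100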